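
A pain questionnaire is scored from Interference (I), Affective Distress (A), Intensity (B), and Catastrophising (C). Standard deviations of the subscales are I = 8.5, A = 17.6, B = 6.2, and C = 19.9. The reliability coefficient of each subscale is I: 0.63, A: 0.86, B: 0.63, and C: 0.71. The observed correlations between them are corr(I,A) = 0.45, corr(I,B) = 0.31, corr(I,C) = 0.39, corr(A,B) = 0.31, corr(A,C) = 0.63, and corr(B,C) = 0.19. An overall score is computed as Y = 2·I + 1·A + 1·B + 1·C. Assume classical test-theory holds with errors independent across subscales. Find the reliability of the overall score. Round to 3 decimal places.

Var(Y) = 2²·8.5² + 17.6² + 6.2² + 19.9² + 2·[2·8.5·17.6·0.45 + 2·8.5·6.2·0.31 + 2·8.5·19.9·0.39 + 17.6·6.2·0.31 + 17.6·19.9·0.63 + 6.2·19.9·0.19] = 1033.21 + 1154.34 = 2187.55.
Because errors are independent across components, Cov(Tᵢ,Tⱼ) = Cov(Xᵢ,Xⱼ); the off-diagonal part of the true-score variance is the same as above.
True-score variance = [2²·8.5²·0.63 + 17.6²·0.86 + 6.2²·0.63 + 19.9²·0.71] + 1154.34 = 753.848 + 1154.34 = 1908.19.
Reliability = 1908.19 / 2187.55 = 0.872.

0.872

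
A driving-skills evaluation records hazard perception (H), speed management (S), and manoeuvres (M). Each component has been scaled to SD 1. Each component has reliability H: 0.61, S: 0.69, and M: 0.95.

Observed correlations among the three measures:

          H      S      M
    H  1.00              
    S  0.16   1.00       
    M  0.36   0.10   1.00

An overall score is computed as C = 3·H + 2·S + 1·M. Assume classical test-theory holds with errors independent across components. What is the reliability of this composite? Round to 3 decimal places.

0.740

Var(C) = 3² + 2² + 1 + 2·[6·0.16 + 3·0.36 + 2·0.10] = 14 + 4.48 = 18.48.
Because errors are independent across components, Cov(Tᵢ,Tⱼ) = Cov(Xᵢ,Xⱼ); the off-diagonal part of the true-score variance is the same as above.
True-score variance = [3²·0.61 + 2²·0.69 + 0.95] + 4.48 = 9.2 + 4.48 = 13.68.
Reliability = 13.68 / 18.48 = 0.740.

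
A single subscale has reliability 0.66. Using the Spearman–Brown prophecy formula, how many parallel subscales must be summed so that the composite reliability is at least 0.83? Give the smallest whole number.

3

k ≥ ρ*(1−ρ₁)/(ρ₁(1−ρ*)) = 0.83·0.34 / (0.66·0.17) = 2.515.
Smallest integer k = 3.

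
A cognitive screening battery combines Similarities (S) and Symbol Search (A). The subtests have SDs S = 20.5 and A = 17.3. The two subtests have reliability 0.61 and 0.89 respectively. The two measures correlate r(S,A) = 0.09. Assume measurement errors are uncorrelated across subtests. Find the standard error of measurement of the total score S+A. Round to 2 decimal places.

14.03

Var(total) = 719.54 + 63.837 = 783.377.
True-score variance = 522.721 + 63.837 = 586.558, so reliability = 0.7488.
Error variance = 783.377 − 586.558 = 196.819; SEM = √196.819 = 14.03.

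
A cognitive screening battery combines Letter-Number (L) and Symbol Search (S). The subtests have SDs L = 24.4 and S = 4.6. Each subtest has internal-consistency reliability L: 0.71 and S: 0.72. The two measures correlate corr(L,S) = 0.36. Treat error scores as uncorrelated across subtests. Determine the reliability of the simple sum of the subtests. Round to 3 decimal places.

0.744

Var(L+S) = 24.4² + 4.6² + 2·[24.4·4.6·0.36] = 616.52 + 80.8128 = 697.333.
Because errors are independent across components, Cov(Tᵢ,Tⱼ) = Cov(Xᵢ,Xⱼ); the off-diagonal part of the true-score variance is the same as above.
True-score variance = [24.4²·0.71 + 4.6²·0.72] + 80.8128 = 437.941 + 80.8128 = 518.754.
Reliability = 518.754 / 697.333 = 0.744.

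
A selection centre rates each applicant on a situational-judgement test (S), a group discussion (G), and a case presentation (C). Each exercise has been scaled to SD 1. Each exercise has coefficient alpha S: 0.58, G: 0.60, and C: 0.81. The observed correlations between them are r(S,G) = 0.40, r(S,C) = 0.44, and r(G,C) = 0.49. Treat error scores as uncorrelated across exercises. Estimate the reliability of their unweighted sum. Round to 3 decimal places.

Var(S+G+C) = 3 + 2·[0.40 + 0.44 + 0.49] = 3 + 2.66 = 5.66.
With uncorrelated errors the cross-covariances are all true-score covariance, so they carry over unchanged; only the diagonal terms shrink to ρᵢσᵢ².
True-score variance = [0.58 + 0.60 + 0.81] + 2.66 = 1.99 + 2.66 = 4.65.
Reliability = 4.65 / 5.66 = 0.822.

0.822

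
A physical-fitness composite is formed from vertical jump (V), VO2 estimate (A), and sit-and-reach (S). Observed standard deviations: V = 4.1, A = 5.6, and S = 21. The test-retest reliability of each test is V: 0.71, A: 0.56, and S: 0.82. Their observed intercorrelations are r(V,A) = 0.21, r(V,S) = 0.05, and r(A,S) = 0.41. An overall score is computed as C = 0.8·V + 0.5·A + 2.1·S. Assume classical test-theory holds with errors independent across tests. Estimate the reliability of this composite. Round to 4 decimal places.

Var(C) = 0.8²·4.1² + 0.5²·5.6² + 2.1²·21² + 2·[0.4·4.1·5.6·0.21 + 1.68·4.1·21·0.05 + 1.05·5.6·21·0.41] = 1963.41 + 119.576 = 2082.98.
Under uncorrelated errors the observed covariances equal the true-score covariances, so only the own-variance terms attenuate.
True-score variance = [0.8²·4.1²·0.71 + 0.5²·5.6²·0.56 + 2.1²·21²·0.82] + 119.576 = 1606.77 + 119.576 = 1726.35.
Reliability = 1726.35 / 2082.98 = 0.8288.

0.8288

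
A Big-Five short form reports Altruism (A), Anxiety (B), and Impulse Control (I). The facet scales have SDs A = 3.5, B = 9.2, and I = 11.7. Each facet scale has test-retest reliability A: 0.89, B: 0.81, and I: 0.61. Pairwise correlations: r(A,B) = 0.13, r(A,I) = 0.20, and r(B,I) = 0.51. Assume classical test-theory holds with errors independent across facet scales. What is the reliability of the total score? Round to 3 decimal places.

Var(A+B+I) = 3.5² + 9.2² + 11.7² + 2·[3.5·9.2·0.13 + 3.5·11.7·0.20 + 9.2·11.7·0.51] = 233.78 + 134.545 = 368.325.
Because errors are independent across components, Cov(Tᵢ,Tⱼ) = Cov(Xᵢ,Xⱼ); the off-diagonal part of the true-score variance is the same as above.
True-score variance = [3.5²·0.89 + 9.2²·0.81 + 11.7²·0.61] + 134.545 = 162.964 + 134.545 = 297.509.
Reliability = 297.509 / 368.325 = 0.808.

0.808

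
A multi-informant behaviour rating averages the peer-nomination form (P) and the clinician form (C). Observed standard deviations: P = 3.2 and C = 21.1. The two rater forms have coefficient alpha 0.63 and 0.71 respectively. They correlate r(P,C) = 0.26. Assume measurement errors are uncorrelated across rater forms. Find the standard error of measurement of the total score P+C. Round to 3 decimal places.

11.528

Var(total) = 455.45 + 35.1104 = 490.56.
True-score variance = 322.55 + 35.1104 = 357.661, so reliability = 0.7291.
Error variance = 490.56 − 357.661 = 132.9; SEM = √132.9 = 11.528.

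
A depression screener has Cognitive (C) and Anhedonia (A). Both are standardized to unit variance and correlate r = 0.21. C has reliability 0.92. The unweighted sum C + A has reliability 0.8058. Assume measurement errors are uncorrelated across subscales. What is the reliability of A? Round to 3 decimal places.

Var(C+A) = 2 + 2·0.21 = 2.420.
True-score variance = ρ_C + ρ_A + 2·0.21, so 0.8058 = (0.92 + ρ_A + 0.42) / 2.420.
ρ_A = 0.8058·2.420 − 0.92 − 0.42 = 0.610.

0.610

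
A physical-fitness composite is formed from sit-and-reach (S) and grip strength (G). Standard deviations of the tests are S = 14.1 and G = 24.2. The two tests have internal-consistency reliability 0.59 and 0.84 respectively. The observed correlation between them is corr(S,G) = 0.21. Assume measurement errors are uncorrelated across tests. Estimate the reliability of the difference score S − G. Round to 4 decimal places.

Var(S−G) = 14.1² + 24.2² − 2·14.1·24.2·0.21 = 784.45 − 143.312 = 641.138.
Under uncorrelated errors the observed covariances equal the true-score covariances, so only the own-variance terms attenuate.
True-score variance = [14.1²·0.59 + 24.2²·0.84] − 143.312 = 609.236 − 143.312 = 465.923.
Reliability = 465.923 / 641.138 = 0.7267.

0.7267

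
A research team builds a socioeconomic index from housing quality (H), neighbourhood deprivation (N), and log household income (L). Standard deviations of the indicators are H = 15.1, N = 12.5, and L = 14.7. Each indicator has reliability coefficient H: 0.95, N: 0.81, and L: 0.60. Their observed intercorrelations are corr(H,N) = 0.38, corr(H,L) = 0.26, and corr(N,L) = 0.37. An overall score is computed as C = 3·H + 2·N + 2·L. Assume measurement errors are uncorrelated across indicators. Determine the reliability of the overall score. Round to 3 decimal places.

Var(C) = 3²·15.1² + 2²·12.5² + 2²·14.7² + 2·[6·15.1·12.5·0.38 + 6·15.1·14.7·0.26 + 4·12.5·14.7·0.37] = 3541.45 + 2097.15 = 5638.6.
Under uncorrelated errors the observed covariances equal the true-score covariances, so only the own-variance terms attenuate.
True-score variance = [3²·15.1²·0.95 + 2²·12.5²·0.81 + 2²·14.7²·0.60] + 2097.15 = 2974.35 + 2097.15 = 5071.5.
Reliability = 5071.5 / 5638.6 = 0.899.

0.899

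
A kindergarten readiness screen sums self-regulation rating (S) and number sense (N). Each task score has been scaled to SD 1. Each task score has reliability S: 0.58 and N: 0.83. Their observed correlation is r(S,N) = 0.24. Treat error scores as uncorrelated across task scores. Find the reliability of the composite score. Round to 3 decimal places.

Var(S+N) = 2 + 2·[0.24] = 2 + 0.48 = 2.48.
Under uncorrelated errors the observed covariances equal the true-score covariances, so only the own-variance terms attenuate.
True-score variance = [0.58 + 0.83] + 0.48 = 1.41 + 0.48 = 1.89.
Reliability = 1.89 / 2.48 = 0.762.

0.762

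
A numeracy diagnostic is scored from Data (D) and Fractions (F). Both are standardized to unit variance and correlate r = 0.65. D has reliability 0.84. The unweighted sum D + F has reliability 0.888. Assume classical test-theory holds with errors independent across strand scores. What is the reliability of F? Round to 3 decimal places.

Var(D+F) = 2 + 2·0.65 = 3.300.
True-score variance = ρ_D + ρ_F + 2·0.65, so 0.888 = (0.84 + ρ_F + 1.30) / 3.300.
ρ_F = 0.888·3.300 − 0.84 − 1.30 = 0.790.

0.790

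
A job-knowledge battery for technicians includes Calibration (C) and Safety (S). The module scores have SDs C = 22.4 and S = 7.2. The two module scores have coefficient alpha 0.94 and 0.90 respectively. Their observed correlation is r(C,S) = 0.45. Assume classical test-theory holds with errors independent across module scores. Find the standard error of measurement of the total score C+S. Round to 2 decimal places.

5.94

Var(total) = 553.6 + 145.152 = 698.752.
True-score variance = 518.31 + 145.152 = 663.462, so reliability = 0.9495.
Error variance = 698.752 − 663.462 = 35.2896; SEM = √35.2896 = 5.94.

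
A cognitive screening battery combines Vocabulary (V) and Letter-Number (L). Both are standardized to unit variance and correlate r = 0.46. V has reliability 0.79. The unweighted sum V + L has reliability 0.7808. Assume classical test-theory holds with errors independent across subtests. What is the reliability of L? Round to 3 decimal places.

0.570

Var(V+L) = 2 + 2·0.46 = 2.920.
True-score variance = ρ_V + ρ_L + 2·0.46, so 0.7808 = (0.79 + ρ_L + 0.92) / 2.920.
ρ_L = 0.7808·2.920 − 0.79 − 0.92 = 0.570.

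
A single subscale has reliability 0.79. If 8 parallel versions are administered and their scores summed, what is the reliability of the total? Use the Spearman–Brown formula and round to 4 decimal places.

ρ_k = kρ / (1 + (k−1)ρ) = 8·0.79 / (1 + 7·0.79) = 6.320 / 6.530 = 0.9678.

0.9678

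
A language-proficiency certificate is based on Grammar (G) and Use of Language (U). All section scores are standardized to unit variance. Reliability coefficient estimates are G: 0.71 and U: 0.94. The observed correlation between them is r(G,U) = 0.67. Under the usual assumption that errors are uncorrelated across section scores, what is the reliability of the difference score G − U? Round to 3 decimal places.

0.470

Var(G−U) = 1 + 1 − 2·0.67 = 2 − 1.34 = 0.66.
Because errors are independent across components, Cov(Tᵢ,Tⱼ) = Cov(Xᵢ,Xⱼ); the off-diagonal part of the true-score variance is the same as above.
True-score variance = [0.71 + 0.94] − 1.34 = 1.65 − 1.34 = 0.31.
Reliability = 0.31 / 0.66 = 0.470.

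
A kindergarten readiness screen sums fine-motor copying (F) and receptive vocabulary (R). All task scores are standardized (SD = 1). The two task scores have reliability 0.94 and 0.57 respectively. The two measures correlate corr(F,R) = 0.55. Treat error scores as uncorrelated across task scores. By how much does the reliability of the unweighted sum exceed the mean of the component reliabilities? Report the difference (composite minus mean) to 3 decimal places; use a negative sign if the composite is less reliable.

0.087

Var(sum) = 2 + 1.1 = 3.1; true-score variance = 1.51 + 1.1 = 2.61; composite reliability = 0.8419.
Mean component reliability = 0.7550.
Difference = 0.8419 − 0.7550 = 0.087.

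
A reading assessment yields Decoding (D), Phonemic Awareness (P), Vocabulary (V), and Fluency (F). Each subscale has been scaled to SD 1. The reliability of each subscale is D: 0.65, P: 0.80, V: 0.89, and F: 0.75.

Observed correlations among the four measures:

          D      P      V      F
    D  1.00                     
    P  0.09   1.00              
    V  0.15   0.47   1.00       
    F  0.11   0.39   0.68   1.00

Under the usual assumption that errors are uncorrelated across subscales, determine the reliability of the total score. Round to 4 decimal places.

Var(D+P+V+F) = 4 + 2·[0.09 + 0.15 + 0.11 + 0.47 + 0.39 + 0.68] = 4 + 3.78 = 7.78.
With uncorrelated errors the cross-covariances are all true-score covariance, so they carry over unchanged; only the diagonal terms shrink to ρᵢσᵢ².
True-score variance = [0.65 + 0.80 + 0.89 + 0.75] + 3.78 = 3.09 + 3.78 = 6.87.
Reliability = 6.87 / 7.78 = 0.8830.

0.8830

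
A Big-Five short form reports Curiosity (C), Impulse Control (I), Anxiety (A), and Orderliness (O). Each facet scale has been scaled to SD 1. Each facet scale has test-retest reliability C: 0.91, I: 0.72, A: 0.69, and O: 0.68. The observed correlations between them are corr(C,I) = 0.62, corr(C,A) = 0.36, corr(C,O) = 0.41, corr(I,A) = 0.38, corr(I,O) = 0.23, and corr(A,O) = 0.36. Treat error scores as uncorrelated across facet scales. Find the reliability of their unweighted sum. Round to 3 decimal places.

0.885

Var(C+I+A+O) = 4 + 2·[0.62 + 0.36 + 0.41 + 0.38 + 0.23 + 0.36] = 4 + 4.72 = 8.72.
Under uncorrelated errors the observed covariances equal the true-score covariances, so only the own-variance terms attenuate.
True-score variance = [0.91 + 0.72 + 0.69 + 0.68] + 4.72 = 3 + 4.72 = 7.72.
Reliability = 7.72 / 8.72 = 0.885.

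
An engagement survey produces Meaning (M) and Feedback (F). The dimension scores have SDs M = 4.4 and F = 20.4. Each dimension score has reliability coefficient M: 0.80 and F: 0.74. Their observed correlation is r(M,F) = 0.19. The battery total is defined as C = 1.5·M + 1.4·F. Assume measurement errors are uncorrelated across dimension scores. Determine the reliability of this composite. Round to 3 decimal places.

0.763

Var(C) = 1.5²·4.4² + 1.4²·20.4² + 2·[2.1·4.4·20.4·0.19] = 859.234 + 71.6285 = 930.862.
With uncorrelated errors the cross-covariances are all true-score covariance, so they carry over unchanged; only the diagonal terms shrink to ρᵢσᵢ².
True-score variance = [1.5²·4.4²·0.80 + 1.4²·20.4²·0.74] + 71.6285 = 638.446 + 71.6285 = 710.075.
Reliability = 710.075 / 930.862 = 0.763.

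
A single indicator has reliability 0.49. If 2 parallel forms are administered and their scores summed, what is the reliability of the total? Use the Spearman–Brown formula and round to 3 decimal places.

0.658

ρ_k = kρ / (1 + (k−1)ρ) = 2·0.49 / (1 + 1·0.49) = 0.980 / 1.490 = 0.658.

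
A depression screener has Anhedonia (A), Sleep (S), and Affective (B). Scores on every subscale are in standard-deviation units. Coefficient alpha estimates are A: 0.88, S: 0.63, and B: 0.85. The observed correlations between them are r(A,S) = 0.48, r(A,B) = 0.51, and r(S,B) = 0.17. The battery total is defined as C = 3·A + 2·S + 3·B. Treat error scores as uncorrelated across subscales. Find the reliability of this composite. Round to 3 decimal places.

0.900

Var(C) = 3² + 2² + 3² + 2·[6·0.48 + 9·0.51 + 6·0.17] = 22 + 16.98 = 38.98.
With uncorrelated errors the cross-covariances are all true-score covariance, so they carry over unchanged; only the diagonal terms shrink to ρᵢσᵢ².
True-score variance = [3²·0.88 + 2²·0.63 + 3²·0.85] + 16.98 = 18.09 + 16.98 = 35.07.
Reliability = 35.07 / 38.98 = 0.900.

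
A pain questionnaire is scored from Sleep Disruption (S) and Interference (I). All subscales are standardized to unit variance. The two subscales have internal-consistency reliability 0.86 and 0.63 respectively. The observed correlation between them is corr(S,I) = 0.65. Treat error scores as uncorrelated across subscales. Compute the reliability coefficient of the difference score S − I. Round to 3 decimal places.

0.271

Var(S−I) = 1 + 1 − 2·0.65 = 2 − 1.3 = 0.7.
Because errors are independent across components, Cov(Tᵢ,Tⱼ) = Cov(Xᵢ,Xⱼ); the off-diagonal part of the true-score variance is the same as above.
True-score variance = [0.86 + 0.63] − 1.3 = 1.49 − 1.3 = 0.19.
Reliability = 0.19 / 0.7 = 0.271.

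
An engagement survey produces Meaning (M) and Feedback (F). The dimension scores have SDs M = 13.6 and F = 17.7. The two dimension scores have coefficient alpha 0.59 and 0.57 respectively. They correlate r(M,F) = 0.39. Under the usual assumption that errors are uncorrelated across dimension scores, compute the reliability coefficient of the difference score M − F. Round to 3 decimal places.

Var(M−F) = 13.6² + 17.7² − 2·13.6·17.7·0.39 = 498.25 − 187.762 = 310.488.
Under uncorrelated errors the observed covariances equal the true-score covariances, so only the own-variance terms attenuate.
True-score variance = [13.6²·0.59 + 17.7²·0.57] − 187.762 = 287.702 − 187.762 = 99.9401.
Reliability = 99.9401 / 310.488 = 0.322.

0.322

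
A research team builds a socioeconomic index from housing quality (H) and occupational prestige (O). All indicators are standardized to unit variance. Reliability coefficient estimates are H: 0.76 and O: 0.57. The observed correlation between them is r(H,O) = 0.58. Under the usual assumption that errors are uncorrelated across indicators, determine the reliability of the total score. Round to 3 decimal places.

Var(H+O) = 2 + 2·[0.58] = 2 + 1.16 = 3.16.
Because errors are independent across components, Cov(Tᵢ,Tⱼ) = Cov(Xᵢ,Xⱼ); the off-diagonal part of the true-score variance is the same as above.
True-score variance = [0.76 + 0.57] + 1.16 = 1.33 + 1.16 = 2.49.
Reliability = 2.49 / 3.16 = 0.788.

0.788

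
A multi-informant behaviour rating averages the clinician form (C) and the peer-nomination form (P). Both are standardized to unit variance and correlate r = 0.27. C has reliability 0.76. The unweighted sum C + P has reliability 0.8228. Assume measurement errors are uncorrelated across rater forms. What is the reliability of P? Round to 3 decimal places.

Var(C+P) = 2 + 2·0.27 = 2.540.
True-score variance = ρ_C + ρ_P + 2·0.27, so 0.8228 = (0.76 + ρ_P + 0.54) / 2.540.
ρ_P = 0.8228·2.540 − 0.76 − 0.54 = 0.790.

0.790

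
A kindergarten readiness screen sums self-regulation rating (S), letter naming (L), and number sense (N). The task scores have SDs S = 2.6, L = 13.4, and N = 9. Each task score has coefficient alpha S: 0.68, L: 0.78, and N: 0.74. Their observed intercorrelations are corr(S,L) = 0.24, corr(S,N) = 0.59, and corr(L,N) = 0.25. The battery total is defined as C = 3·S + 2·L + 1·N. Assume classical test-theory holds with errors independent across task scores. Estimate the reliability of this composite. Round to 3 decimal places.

Var(C) = 3²·2.6² + 2²·13.4² + 9² + 2·[6·2.6·13.4·0.24 + 3·2.6·9·0.59 + 2·13.4·9·0.25] = 860.08 + 303.775 = 1163.86.
With uncorrelated errors the cross-covariances are all true-score covariance, so they carry over unchanged; only the diagonal terms shrink to ρᵢσᵢ².
True-score variance = [3²·2.6²·0.68 + 2²·13.4²·0.78 + 9²·0.74] + 303.775 = 661.538 + 303.775 = 965.314.
Reliability = 965.314 / 1163.86 = 0.829.

0.829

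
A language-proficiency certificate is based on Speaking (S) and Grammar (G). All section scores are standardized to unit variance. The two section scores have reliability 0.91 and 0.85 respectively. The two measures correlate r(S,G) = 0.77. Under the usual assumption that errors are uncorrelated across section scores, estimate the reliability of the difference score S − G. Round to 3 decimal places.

Var(S−G) = 1 + 1 − 2·0.77 = 2 − 1.54 = 0.46.
Under uncorrelated errors the observed covariances equal the true-score covariances, so only the own-variance terms attenuate.
True-score variance = [0.91 + 0.85] − 1.54 = 1.76 − 1.54 = 0.22.
Reliability = 0.22 / 0.46 = 0.478.

0.478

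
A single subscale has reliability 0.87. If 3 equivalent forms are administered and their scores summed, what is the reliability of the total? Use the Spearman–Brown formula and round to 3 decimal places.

ρ_k = kρ / (1 + (k−1)ρ) = 3·0.87 / (1 + 2·0.87) = 2.610 / 2.740 = 0.953.

0.953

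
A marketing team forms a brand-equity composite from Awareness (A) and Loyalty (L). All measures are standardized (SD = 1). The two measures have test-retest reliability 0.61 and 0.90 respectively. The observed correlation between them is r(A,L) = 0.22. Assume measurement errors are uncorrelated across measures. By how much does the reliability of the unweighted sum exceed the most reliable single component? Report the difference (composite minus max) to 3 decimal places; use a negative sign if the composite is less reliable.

-0.101

Var(sum) = 2 + 0.44 = 2.44; true-score variance = 1.51 + 0.44 = 1.95; composite reliability = 0.7992.
Max component reliability = 0.9000.
Difference = 0.7992 − 0.9000 = -0.101.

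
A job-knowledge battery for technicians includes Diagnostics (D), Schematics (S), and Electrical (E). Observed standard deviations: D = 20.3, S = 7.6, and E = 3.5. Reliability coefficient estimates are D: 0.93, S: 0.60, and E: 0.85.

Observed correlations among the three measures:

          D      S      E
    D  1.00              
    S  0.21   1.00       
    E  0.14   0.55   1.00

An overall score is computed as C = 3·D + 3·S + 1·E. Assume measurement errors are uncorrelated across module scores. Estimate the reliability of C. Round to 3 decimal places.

Var(C) = 3²·20.3² + 3²·7.6² + 3.5² + 2·[9·20.3·7.6·0.21 + 3·20.3·3.5·0.14 + 3·7.6·3.5·0.55] = 4240.9 + 730.64 = 4971.54.
Because errors are independent across components, Cov(Tᵢ,Tⱼ) = Cov(Xᵢ,Xⱼ); the off-diagonal part of the true-score variance is the same as above.
True-score variance = [3²·20.3²·0.93 + 3²·7.6²·0.60 + 3.5²·0.85] + 730.64 = 3771.51 + 730.64 = 4502.15.
Reliability = 4502.15 / 4971.54 = 0.906.

0.906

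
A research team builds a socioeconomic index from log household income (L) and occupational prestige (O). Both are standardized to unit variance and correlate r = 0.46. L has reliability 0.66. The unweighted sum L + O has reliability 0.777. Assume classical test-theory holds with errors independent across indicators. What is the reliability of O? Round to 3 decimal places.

0.689

Var(L+O) = 2 + 2·0.46 = 2.920.
True-score variance = ρ_L + ρ_O + 2·0.46, so 0.777 = (0.66 + ρ_O + 0.92) / 2.920.
ρ_O = 0.777·2.920 − 0.66 − 0.92 = 0.689.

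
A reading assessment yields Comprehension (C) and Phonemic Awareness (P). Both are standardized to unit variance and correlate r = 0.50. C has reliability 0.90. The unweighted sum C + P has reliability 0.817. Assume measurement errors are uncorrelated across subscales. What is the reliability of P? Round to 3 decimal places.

0.551

Var(C+P) = 2 + 2·0.50 = 3.000.
True-score variance = ρ_C + ρ_P + 2·0.50, so 0.817 = (0.90 + ρ_P + 1.00) / 3.000.
ρ_P = 0.817·3.000 − 0.90 − 1.00 = 0.551.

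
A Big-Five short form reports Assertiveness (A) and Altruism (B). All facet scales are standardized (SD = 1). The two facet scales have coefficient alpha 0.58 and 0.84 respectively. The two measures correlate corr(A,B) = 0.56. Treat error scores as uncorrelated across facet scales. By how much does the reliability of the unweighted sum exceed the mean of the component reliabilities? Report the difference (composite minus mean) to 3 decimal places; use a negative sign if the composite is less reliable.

Var(sum) = 2 + 1.12 = 3.12; true-score variance = 1.42 + 1.12 = 2.54; composite reliability = 0.8141.
Mean component reliability = 0.7100.
Difference = 0.8141 − 0.7100 = 0.104.

0.104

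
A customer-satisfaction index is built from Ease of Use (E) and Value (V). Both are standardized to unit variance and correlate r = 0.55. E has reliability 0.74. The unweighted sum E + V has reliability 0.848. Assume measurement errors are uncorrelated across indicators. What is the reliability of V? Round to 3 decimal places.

Var(E+V) = 2 + 2·0.55 = 3.100.
True-score variance = ρ_E + ρ_V + 2·0.55, so 0.848 = (0.74 + ρ_V + 1.10) / 3.100.
ρ_V = 0.848·3.100 − 0.74 − 1.10 = 0.789.

0.789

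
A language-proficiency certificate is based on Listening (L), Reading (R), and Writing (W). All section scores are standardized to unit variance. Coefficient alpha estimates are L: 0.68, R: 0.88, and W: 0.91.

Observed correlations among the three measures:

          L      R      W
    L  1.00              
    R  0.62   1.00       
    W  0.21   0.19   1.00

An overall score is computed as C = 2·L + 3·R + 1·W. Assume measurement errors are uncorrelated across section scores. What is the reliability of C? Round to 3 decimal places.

Var(C) = 2² + 3² + 1 + 2·[6·0.62 + 2·0.21 + 3·0.19] = 14 + 9.42 = 23.42.
With uncorrelated errors the cross-covariances are all true-score covariance, so they carry over unchanged; only the diagonal terms shrink to ρᵢσᵢ².
True-score variance = [2²·0.68 + 3²·0.88 + 0.91] + 9.42 = 11.55 + 9.42 = 20.97.
Reliability = 20.97 / 23.42 = 0.895.

0.895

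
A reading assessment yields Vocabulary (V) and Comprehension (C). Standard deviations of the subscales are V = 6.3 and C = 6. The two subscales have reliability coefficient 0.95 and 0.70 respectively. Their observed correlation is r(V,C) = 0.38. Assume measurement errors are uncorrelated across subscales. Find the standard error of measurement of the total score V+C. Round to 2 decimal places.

Var(total) = 75.69 + 28.728 = 104.418.
True-score variance = 62.9055 + 28.728 = 91.6335, so reliability = 0.8776.
Error variance = 104.418 − 91.6335 = 12.7845; SEM = √12.7845 = 3.58.

3.58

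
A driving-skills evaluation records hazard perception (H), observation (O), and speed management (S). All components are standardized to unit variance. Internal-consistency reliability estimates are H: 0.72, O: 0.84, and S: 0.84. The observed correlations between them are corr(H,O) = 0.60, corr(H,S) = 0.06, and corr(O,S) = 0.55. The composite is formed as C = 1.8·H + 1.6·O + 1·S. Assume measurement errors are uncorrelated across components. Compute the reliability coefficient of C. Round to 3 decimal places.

0.879

Var(C) = 1.8² + 1.6² + 1 + 2·[2.88·0.60 + 1.8·0.06 + 1.6·0.55] = 6.8 + 5.432 = 12.232.
Under uncorrelated errors the observed covariances equal the true-score covariances, so only the own-variance terms attenuate.
True-score variance = [1.8²·0.72 + 1.6²·0.84 + 0.84] + 5.432 = 5.3232 + 5.432 = 10.7552.
Reliability = 10.7552 / 12.232 = 0.879.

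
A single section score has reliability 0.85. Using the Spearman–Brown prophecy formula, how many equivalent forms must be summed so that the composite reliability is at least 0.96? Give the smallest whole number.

k ≥ ρ*(1−ρ₁)/(ρ₁(1−ρ*)) = 0.96·0.15 / (0.85·0.04) = 4.235.
Smallest integer k = 5.

5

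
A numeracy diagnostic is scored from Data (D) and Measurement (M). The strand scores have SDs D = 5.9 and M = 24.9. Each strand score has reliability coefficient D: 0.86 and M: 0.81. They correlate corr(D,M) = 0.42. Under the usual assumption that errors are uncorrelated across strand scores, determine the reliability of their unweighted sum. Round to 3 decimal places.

Var(D+M) = 5.9² + 24.9² + 2·[5.9·24.9·0.42] = 654.82 + 123.404 = 778.224.
Under uncorrelated errors the observed covariances equal the true-score covariances, so only the own-variance terms attenuate.
True-score variance = [5.9²·0.86 + 24.9²·0.81] + 123.404 = 532.145 + 123.404 = 655.549.
Reliability = 655.549 / 778.224 = 0.842.

0.842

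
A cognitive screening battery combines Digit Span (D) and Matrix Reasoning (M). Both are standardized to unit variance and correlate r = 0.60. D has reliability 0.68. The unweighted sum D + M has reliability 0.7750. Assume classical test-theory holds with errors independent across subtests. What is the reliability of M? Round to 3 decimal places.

0.600

Var(D+M) = 2 + 2·0.60 = 3.200.
True-score variance = ρ_D + ρ_M + 2·0.60, so 0.7750 = (0.68 + ρ_M + 1.20) / 3.200.
ρ_M = 0.7750·3.200 − 0.68 − 1.20 = 0.600.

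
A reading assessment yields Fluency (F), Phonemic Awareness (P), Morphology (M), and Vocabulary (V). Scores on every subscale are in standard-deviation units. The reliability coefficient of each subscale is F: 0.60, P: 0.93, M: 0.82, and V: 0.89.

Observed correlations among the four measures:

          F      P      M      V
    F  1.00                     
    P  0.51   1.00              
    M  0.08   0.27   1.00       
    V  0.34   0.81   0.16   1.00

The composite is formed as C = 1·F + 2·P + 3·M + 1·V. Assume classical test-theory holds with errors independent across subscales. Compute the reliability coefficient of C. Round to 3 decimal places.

Var(C) = 1 + 2² + 3² + 1 + 2·[2·0.51 + 3·0.08 + 0.34 + 6·0.27 + 2·0.81 + 3·0.16] = 15 + 10.64 = 25.64.
Under uncorrelated errors the observed covariances equal the true-score covariances, so only the own-variance terms attenuate.
True-score variance = [0.60 + 2²·0.93 + 3²·0.82 + 0.89] + 10.64 = 12.59 + 10.64 = 23.23.
Reliability = 23.23 / 25.64 = 0.906.

0.906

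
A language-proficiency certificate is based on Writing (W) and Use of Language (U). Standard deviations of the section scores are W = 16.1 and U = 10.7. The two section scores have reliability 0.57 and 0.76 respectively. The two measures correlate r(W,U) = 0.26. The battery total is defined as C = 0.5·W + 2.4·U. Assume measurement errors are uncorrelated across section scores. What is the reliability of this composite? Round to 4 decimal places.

0.7762

Var(C) = 0.5²·16.1² + 2.4²·10.7² + 2·[1.2·16.1·10.7·0.26] = 724.265 + 107.496 = 831.761.
With uncorrelated errors the cross-covariances are all true-score covariance, so they carry over unchanged; only the diagonal terms shrink to ρᵢσᵢ².
True-score variance = [0.5²·16.1²·0.57 + 2.4²·10.7²·0.76] + 107.496 = 538.129 + 107.496 = 645.625.
Reliability = 645.625 / 831.761 = 0.7762.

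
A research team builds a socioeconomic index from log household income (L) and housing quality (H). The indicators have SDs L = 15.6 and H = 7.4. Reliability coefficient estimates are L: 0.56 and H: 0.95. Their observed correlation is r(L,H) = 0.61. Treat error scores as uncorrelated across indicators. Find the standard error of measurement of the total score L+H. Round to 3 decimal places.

10.479

Var(total) = 298.12 + 140.837 = 438.957.
True-score variance = 188.304 + 140.837 = 329.14, so reliability = 0.7498.
Error variance = 438.957 − 329.14 = 109.816; SEM = √109.816 = 10.479.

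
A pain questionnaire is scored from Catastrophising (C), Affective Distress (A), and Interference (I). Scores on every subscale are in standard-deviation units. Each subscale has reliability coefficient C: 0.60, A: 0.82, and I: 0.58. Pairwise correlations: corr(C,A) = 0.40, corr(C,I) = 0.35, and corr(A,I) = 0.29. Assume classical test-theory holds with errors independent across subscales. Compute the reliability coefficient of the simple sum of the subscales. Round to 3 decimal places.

Var(C+A+I) = 3 + 2·[0.40 + 0.35 + 0.29] = 3 + 2.08 = 5.08.
Because errors are independent across components, Cov(Tᵢ,Tⱼ) = Cov(Xᵢ,Xⱼ); the off-diagonal part of the true-score variance is the same as above.
True-score variance = [0.60 + 0.82 + 0.58] + 2.08 = 2 + 2.08 = 4.08.
Reliability = 4.08 / 5.08 = 0.803.

0.803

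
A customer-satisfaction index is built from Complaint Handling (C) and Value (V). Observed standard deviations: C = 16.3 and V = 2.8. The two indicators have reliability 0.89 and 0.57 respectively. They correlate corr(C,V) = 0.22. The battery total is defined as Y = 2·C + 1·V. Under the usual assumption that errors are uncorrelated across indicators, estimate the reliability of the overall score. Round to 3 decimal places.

0.892

Var(Y) = 2²·16.3² + 2.8² + 2·[2·16.3·2.8·0.22] = 1070.6 + 40.1632 = 1110.76.
Because errors are independent across components, Cov(Tᵢ,Tⱼ) = Cov(Xᵢ,Xⱼ); the off-diagonal part of the true-score variance is the same as above.
True-score variance = [2²·16.3²·0.89 + 2.8²·0.57] + 40.1632 = 950.325 + 40.1632 = 990.488.
Reliability = 990.488 / 1110.76 = 0.892.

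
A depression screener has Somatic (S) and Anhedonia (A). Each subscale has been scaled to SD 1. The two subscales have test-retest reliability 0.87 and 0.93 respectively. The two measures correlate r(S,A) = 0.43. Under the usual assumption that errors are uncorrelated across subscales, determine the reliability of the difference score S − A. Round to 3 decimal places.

0.825

Var(S−A) = 1 + 1 − 2·0.43 = 2 − 0.86 = 1.14.
Because errors are independent across components, Cov(Tᵢ,Tⱼ) = Cov(Xᵢ,Xⱼ); the off-diagonal part of the true-score variance is the same as above.
True-score variance = [0.87 + 0.93] − 0.86 = 1.8 − 0.86 = 0.94.
Reliability = 0.94 / 1.14 = 0.825.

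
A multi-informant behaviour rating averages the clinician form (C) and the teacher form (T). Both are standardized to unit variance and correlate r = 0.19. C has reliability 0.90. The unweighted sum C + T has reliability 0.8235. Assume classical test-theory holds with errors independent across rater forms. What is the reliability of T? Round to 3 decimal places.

Var(C+T) = 2 + 2·0.19 = 2.380.
True-score variance = ρ_C + ρ_T + 2·0.19, so 0.8235 = (0.90 + ρ_T + 0.38) / 2.380.
ρ_T = 0.8235·2.380 − 0.90 − 0.38 = 0.680.

0.680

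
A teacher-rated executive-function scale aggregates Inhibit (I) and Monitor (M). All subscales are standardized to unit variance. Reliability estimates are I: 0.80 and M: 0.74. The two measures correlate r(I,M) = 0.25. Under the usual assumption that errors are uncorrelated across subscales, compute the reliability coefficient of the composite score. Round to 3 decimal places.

Var(I+M) = 2 + 2·[0.25] = 2 + 0.5 = 2.5.
Because errors are independent across components, Cov(Tᵢ,Tⱼ) = Cov(Xᵢ,Xⱼ); the off-diagonal part of the true-score variance is the same as above.
True-score variance = [0.80 + 0.74] + 0.5 = 1.54 + 0.5 = 2.04.
Reliability = 2.04 / 2.5 = 0.816.

0.816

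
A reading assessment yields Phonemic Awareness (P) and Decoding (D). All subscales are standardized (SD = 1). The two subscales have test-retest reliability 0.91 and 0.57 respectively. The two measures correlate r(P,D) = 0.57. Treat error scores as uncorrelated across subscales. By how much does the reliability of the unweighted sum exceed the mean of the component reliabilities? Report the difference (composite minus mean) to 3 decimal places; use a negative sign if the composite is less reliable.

0.094

Var(sum) = 2 + 1.14 = 3.14; true-score variance = 1.48 + 1.14 = 2.62; composite reliability = 0.8344.
Mean component reliability = 0.7400.
Difference = 0.8344 − 0.7400 = 0.094.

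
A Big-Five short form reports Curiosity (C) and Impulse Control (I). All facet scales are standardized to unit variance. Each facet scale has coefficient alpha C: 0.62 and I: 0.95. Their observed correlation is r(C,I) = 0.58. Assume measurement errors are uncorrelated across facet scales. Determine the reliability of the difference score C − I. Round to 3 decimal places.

0.488

Var(C−I) = 1 + 1 − 2·0.58 = 2 − 1.16 = 0.84.
Because errors are independent across components, Cov(Tᵢ,Tⱼ) = Cov(Xᵢ,Xⱼ); the off-diagonal part of the true-score variance is the same as above.
True-score variance = [0.62 + 0.95] − 1.16 = 1.57 − 1.16 = 0.41.
Reliability = 0.41 / 0.84 = 0.488.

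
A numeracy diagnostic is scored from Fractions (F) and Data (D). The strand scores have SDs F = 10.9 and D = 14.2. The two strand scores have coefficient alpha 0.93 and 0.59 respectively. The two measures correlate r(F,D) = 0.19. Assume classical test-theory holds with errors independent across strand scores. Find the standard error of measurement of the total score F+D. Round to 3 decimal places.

9.539

Var(total) = 320.45 + 58.8164 = 379.266.
True-score variance = 229.461 + 58.8164 = 288.277, so reliability = 0.7601.
Error variance = 379.266 − 288.277 = 90.9891; SEM = √90.9891 = 9.539.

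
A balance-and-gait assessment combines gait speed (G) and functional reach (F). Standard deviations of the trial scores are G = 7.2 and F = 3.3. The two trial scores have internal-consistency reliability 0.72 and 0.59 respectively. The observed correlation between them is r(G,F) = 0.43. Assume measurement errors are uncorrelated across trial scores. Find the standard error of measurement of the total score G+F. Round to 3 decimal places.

4.357

Var(total) = 62.73 + 20.4336 = 83.1636.
True-score variance = 43.7499 + 20.4336 = 64.1835, so reliability = 0.7718.
Error variance = 83.1636 − 64.1835 = 18.9801; SEM = √18.9801 = 4.357.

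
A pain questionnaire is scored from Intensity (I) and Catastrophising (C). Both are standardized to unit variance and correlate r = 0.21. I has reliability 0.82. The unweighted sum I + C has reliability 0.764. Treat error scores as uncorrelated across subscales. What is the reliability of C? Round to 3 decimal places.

0.609

Var(I+C) = 2 + 2·0.21 = 2.420.
True-score variance = ρ_I + ρ_C + 2·0.21, so 0.764 = (0.82 + ρ_C + 0.42) / 2.420.
ρ_C = 0.764·2.420 − 0.82 − 0.42 = 0.609.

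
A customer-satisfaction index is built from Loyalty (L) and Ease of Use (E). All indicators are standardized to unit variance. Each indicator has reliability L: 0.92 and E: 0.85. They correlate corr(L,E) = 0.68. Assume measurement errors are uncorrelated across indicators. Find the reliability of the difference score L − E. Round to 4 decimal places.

0.6406

Var(L−E) = 1 + 1 − 2·0.68 = 2 − 1.36 = 0.64.
Under uncorrelated errors the observed covariances equal the true-score covariances, so only the own-variance terms attenuate.
True-score variance = [0.92 + 0.85] − 1.36 = 1.77 − 1.36 = 0.41.
Reliability = 0.41 / 0.64 = 0.6406.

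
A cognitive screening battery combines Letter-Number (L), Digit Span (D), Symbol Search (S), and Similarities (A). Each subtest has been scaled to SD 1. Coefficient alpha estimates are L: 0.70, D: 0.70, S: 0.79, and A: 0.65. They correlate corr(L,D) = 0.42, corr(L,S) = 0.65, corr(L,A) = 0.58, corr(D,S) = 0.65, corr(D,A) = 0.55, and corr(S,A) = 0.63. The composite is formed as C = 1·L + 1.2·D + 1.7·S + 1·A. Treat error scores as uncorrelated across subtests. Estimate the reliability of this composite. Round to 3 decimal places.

0.900

Var(C) = 1 + 1.2² + 1.7² + 1 + 2·[1.2·0.42 + 1.7·0.65 + 0.58 + 2.04·0.65 + 1.2·0.55 + 1.7·0.63] = 6.33 + 10.492 = 16.822.
Because errors are independent across components, Cov(Tᵢ,Tⱼ) = Cov(Xᵢ,Xⱼ); the off-diagonal part of the true-score variance is the same as above.
True-score variance = [0.70 + 1.2²·0.70 + 1.7²·0.79 + 0.65] + 10.492 = 4.6411 + 10.492 = 15.1331.
Reliability = 15.1331 / 16.822 = 0.900.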